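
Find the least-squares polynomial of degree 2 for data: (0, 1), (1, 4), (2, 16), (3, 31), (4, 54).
26/35 + (71/70)x + (43/14)x²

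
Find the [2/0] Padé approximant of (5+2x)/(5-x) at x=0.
3*x**2/25 + 3*x/5 + 1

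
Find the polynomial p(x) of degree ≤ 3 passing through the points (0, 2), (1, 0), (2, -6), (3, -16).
2 - 2*x**2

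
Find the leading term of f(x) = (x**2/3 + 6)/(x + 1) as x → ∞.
x/3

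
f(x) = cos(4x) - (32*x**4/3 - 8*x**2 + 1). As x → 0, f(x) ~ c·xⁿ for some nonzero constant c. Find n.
6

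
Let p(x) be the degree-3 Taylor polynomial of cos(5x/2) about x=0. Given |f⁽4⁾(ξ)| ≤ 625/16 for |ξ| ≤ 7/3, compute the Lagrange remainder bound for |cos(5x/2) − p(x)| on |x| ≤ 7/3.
1500625/31104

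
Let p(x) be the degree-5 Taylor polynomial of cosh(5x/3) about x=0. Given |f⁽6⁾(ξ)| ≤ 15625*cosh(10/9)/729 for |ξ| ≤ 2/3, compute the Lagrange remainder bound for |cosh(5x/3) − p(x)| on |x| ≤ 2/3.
12500*cosh(10/9)/4782969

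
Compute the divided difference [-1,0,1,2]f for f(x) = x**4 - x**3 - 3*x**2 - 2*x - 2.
1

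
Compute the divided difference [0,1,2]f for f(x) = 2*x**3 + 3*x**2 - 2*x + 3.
9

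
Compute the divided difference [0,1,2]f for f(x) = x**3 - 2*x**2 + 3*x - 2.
1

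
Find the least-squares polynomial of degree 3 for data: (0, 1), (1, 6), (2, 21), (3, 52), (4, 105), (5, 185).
65/63 + (631/378)x + (569/252)x² + (103/108)x³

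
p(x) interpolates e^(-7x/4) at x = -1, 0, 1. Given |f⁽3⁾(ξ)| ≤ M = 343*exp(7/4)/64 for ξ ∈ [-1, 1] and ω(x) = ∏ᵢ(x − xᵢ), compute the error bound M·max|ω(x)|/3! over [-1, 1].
343*sqrt(3)*exp(7/4)/1728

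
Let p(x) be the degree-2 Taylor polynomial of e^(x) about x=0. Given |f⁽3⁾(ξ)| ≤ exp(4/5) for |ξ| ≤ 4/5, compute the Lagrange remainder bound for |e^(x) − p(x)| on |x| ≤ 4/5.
32*exp(4/5)/375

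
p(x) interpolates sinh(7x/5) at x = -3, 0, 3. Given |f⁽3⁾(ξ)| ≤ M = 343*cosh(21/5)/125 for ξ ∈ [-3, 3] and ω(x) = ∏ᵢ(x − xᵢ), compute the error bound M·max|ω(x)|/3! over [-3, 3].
343*sqrt(3)*cosh(21/5)/125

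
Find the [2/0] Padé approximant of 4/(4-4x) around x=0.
x**2 + x + 1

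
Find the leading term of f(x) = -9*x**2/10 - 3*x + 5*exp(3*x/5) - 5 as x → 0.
9*x**3/50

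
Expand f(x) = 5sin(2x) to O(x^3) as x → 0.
10*x + O(x**3)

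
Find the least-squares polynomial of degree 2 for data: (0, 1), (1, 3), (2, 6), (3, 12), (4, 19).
37/35 + (11/14)x + (13/14)x²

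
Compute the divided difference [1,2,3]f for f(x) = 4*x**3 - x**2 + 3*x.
23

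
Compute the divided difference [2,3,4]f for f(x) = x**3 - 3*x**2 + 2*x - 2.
6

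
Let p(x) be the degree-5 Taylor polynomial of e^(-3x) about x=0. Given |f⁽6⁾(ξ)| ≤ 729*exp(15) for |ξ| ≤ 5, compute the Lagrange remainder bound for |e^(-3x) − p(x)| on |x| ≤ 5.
253125*exp(15)/16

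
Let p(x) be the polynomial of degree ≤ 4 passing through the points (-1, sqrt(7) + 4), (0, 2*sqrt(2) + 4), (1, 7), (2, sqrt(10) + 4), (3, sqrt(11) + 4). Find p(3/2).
-5*sqrt(2)/16 - 5*sqrt(11)/128 + 3*sqrt(7)/128 + 15*sqrt(10)/32 + 391/64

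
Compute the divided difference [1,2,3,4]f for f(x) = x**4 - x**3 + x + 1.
9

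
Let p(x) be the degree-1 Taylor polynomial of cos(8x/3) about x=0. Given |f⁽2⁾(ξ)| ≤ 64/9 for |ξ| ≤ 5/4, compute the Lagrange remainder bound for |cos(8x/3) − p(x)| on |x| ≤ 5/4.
50/9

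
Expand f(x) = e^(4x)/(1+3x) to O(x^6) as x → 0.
1 + x + 5*x**2 - 13*x**3/3 + 71*x**4/3 - 937*x**5/15 + O(x**6)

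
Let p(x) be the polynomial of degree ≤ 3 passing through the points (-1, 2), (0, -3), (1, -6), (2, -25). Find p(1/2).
-29/8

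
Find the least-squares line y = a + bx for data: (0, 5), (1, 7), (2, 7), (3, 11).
a = 24/5, b = 9/5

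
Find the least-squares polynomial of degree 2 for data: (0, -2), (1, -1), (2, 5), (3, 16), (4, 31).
-73/35 + (-79/70)x + (33/14)x²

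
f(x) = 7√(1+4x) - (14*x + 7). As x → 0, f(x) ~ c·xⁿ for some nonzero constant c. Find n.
2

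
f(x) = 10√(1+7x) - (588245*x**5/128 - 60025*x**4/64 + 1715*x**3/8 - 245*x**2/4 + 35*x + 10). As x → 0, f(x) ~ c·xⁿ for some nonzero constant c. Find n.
6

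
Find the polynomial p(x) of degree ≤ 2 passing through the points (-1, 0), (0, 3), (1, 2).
-2*x**2 + x + 3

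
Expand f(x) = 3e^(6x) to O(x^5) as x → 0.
3 + 18*x + 54*x**2 + 108*x**3 + 162*x**4 + O(x**5)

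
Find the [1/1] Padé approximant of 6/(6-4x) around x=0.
1/(1 - 2*x/3)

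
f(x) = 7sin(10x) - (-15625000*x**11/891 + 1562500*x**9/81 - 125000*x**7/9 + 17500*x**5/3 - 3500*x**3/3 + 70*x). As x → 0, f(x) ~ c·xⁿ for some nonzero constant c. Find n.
13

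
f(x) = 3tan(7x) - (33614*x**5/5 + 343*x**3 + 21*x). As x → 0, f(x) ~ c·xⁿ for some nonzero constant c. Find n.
7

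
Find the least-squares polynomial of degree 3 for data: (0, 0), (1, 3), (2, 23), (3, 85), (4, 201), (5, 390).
37/126 + (-2101/756)x + (383/252)x² + (79/27)x³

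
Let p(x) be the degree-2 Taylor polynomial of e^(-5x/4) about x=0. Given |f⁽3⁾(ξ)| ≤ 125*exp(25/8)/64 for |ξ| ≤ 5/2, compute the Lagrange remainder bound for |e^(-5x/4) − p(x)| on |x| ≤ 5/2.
15625*exp(25/8)/3072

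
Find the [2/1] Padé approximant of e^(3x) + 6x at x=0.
(-9*x**2/2 + 8*x + 1)/(1 - x)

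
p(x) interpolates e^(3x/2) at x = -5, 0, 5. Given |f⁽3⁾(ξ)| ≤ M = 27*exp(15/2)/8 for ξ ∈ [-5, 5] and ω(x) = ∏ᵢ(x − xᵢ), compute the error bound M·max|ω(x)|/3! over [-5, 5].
125*sqrt(3)*exp(15/2)/8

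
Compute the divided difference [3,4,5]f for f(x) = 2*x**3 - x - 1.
24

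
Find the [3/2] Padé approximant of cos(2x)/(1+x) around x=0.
(4*x**3/3 - 4*x**2/3 - x + 1)/(1 - x**2/3)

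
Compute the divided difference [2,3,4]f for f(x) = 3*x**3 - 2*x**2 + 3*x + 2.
25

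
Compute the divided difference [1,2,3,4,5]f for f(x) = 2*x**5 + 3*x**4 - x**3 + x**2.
33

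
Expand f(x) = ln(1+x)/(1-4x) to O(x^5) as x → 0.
x + 7*x**2/2 + 43*x**3/3 + 685*x**4/12 + O(x**5)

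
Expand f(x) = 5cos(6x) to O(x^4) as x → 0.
5 - 90*x**2 + O(x**4)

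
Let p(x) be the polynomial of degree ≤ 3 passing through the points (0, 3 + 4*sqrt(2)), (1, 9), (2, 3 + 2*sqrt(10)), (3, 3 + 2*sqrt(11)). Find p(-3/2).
-543/8 - 35*sqrt(11)/8 + 105*sqrt(2)/4 + 135*sqrt(10)/8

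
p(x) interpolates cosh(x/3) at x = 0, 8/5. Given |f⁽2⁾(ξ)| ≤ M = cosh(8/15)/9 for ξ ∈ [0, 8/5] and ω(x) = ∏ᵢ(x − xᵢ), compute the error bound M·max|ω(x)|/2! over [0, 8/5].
8*cosh(8/15)/225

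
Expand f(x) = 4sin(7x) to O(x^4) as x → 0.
28*x - 686*x**3/3 + O(x**4)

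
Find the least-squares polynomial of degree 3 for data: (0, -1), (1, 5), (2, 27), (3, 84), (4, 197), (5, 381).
-8/9 + (1349/378)x + (-68/63)x² + (169/54)x³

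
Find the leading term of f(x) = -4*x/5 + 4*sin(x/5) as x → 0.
-2*x**3/375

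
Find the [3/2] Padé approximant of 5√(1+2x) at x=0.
(5*x**3/4 + 45*x**2/4 + 15*x + 5)/(3*x**2/4 + 2*x + 1)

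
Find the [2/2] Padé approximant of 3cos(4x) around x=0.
(3 - 20*x**2)/(4*x**2/3 + 1)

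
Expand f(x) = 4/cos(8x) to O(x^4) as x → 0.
4 + 128*x**2 + O(x**4)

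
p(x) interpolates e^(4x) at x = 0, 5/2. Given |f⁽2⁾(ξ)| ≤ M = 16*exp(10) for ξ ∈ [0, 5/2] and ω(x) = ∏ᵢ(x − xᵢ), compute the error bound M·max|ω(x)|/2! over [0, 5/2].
25*exp(10)/2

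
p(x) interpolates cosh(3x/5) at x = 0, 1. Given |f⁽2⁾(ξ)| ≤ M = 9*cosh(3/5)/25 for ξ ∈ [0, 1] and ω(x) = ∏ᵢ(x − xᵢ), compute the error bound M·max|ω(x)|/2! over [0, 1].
9*cosh(3/5)/200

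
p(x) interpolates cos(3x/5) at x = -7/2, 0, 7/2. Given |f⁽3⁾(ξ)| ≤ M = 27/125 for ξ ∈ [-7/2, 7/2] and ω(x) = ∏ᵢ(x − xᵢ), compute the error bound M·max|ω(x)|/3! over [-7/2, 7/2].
343*sqrt(3)/1000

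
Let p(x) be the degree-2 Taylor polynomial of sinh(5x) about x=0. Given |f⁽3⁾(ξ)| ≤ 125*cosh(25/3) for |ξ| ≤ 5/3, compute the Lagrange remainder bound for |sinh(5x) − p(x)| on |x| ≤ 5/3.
15625*cosh(25/3)/162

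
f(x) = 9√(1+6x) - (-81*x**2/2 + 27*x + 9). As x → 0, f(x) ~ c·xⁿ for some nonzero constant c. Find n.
3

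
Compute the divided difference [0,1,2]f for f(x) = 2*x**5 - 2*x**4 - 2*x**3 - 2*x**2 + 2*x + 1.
8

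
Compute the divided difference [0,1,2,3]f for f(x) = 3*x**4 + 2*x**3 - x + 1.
20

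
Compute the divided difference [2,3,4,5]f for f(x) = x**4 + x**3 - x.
15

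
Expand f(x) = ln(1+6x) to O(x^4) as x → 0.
6*x - 18*x**2 + 72*x**3 + O(x**4)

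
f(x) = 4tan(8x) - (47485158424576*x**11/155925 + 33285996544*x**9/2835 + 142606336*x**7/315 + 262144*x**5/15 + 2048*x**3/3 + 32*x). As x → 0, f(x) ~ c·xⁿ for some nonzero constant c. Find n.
13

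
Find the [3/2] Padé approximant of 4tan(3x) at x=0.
(-36*x**3/5 + 12*x)/(1 - 18*x**2/5)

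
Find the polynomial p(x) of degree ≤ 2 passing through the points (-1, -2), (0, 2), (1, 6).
4*x + 2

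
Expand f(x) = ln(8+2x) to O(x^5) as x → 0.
log(8) + x/4 - x**2/32 + x**3/192 - x**4/1024 + O(x**5)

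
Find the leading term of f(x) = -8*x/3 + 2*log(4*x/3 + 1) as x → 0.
-16*x**2/9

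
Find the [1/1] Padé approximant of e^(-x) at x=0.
(1 - x/2)/(x/2 + 1)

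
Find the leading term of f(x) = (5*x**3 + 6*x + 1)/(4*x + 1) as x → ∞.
5*x**2/4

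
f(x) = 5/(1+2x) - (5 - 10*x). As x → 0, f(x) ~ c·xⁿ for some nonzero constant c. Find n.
2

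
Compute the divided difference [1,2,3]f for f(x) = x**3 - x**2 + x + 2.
5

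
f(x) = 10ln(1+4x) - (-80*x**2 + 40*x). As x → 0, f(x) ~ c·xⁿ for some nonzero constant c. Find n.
3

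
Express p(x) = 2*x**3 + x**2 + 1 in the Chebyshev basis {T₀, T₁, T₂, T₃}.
(3/2)T₀ + (3/2)T₁ + (1/2)T₂ + (1/2)T₃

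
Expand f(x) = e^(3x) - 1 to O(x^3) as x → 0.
3*x + 9*x**2/2 + O(x**3)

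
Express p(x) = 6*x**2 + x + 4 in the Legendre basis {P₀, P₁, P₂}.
(6)P₀ + P₁ + (4)P₂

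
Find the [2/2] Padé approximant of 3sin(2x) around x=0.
6*x/(2*x**2/3 + 1)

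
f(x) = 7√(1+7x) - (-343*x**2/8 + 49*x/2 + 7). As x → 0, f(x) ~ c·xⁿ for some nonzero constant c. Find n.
3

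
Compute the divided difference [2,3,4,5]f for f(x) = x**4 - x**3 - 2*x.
13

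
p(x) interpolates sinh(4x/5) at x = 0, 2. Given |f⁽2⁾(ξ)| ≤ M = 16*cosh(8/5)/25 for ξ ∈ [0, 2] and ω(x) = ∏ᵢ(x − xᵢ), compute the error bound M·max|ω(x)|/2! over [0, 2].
8*cosh(8/5)/25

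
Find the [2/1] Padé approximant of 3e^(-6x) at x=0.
(18*x**2 - 12*x + 3)/(2*x + 1)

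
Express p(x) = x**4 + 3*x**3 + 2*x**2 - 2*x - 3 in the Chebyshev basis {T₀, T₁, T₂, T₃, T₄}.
(-13/8)T₀ + (1/4)T₁ + (3/2)T₂ + (3/4)T₃ + (1/8)T₄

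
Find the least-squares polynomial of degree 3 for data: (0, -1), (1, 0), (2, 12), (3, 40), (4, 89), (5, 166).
-67/63 + (-821/378)x + (313/126)x² + (25/27)x³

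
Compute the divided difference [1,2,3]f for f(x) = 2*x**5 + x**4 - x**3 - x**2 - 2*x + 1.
198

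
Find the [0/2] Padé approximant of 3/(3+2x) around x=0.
1/(2*x/3 + 1)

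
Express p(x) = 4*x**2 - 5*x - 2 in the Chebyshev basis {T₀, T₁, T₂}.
(-5)T₁ + (2)T₂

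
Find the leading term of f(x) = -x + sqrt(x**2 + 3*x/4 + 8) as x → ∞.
3/8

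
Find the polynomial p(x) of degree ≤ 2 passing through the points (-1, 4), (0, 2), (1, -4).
-2*x**2 - 4*x + 2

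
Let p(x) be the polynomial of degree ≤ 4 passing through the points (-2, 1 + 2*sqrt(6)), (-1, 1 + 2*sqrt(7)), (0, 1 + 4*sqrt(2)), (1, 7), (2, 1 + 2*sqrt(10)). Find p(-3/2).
-35*sqrt(2)/16 - 5*sqrt(10)/64 + 35*sqrt(6)/64 + 37/16 + 35*sqrt(7)/16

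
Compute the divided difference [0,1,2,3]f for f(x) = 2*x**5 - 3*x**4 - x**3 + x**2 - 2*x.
31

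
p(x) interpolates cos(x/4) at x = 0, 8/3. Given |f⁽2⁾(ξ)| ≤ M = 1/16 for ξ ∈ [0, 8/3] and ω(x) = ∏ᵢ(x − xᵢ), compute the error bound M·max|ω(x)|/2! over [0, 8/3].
1/18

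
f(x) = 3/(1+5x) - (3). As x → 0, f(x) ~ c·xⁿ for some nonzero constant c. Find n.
1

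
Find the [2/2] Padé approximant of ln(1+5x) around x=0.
5*x*(5*x + 2)/(2*(25*x**2/6 + 5*x + 1))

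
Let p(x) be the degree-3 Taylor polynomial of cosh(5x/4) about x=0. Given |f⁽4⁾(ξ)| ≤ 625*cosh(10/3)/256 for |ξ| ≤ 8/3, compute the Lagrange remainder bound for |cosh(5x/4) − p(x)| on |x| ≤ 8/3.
1250*cosh(10/3)/243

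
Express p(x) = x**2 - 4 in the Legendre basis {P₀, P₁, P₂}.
(-11/3)P₀ + (2/3)P₂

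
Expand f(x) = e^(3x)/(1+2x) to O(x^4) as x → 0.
1 + x + 5*x**2/2 - x**3/2 + O(x**4)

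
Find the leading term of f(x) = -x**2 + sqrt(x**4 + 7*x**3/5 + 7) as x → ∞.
7*x/10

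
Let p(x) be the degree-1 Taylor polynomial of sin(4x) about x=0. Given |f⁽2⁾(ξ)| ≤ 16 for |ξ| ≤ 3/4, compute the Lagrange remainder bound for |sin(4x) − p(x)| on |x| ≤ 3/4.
9/2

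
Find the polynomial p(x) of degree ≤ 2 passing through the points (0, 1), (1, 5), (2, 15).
3*x**2 + x + 1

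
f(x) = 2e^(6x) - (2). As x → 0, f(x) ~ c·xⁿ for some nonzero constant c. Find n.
1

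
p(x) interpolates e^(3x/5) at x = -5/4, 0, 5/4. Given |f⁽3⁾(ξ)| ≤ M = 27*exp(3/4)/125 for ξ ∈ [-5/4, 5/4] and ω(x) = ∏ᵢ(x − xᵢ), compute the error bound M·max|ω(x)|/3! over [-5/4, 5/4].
sqrt(3)*exp(3/4)/64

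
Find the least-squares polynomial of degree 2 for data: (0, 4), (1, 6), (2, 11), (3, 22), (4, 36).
143/35 + (-4/7)x + (15/7)x²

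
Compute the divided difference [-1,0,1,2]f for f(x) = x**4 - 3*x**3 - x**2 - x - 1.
-1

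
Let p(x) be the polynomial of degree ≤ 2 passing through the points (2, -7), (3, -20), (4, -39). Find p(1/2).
5/4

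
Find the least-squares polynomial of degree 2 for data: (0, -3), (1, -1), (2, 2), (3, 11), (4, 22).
-97/35 + (-23/35)x + (12/7)x²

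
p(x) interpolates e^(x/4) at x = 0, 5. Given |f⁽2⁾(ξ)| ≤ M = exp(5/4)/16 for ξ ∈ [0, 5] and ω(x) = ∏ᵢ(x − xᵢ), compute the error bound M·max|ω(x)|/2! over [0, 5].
25*exp(5/4)/128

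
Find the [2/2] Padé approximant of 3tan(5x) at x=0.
15*x/(1 - 25*x**2/3)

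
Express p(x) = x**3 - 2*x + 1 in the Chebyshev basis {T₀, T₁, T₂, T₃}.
T₀ + (-5/4)T₁ + (1/4)T₃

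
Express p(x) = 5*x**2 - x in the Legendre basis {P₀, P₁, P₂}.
(5/3)P₀ - P₁ + (10/3)P₂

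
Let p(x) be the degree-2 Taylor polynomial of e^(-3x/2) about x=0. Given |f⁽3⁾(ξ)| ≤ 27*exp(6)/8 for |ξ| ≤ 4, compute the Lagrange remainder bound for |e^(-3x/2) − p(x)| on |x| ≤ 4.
36*exp(6)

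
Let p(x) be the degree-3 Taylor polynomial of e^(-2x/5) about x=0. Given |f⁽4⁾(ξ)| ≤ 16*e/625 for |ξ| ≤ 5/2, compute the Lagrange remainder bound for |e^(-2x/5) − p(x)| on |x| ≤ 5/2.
e/24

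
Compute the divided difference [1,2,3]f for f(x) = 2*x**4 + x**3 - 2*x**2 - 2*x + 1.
54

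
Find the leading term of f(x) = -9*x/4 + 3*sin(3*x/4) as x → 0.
-27*x**3/128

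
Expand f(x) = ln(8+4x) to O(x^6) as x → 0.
log(8) + x/2 - x**2/8 + x**3/24 - x**4/64 + x**5/160 + O(x**6)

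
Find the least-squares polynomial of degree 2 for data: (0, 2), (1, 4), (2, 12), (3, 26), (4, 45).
67/35 + (-22/35)x + (20/7)x²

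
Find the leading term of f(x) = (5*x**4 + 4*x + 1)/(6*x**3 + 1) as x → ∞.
5*x/6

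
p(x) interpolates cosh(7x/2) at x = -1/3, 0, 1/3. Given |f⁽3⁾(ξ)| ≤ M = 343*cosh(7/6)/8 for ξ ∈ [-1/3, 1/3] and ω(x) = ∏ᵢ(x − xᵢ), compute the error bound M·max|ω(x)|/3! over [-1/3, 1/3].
343*sqrt(3)*cosh(7/6)/5832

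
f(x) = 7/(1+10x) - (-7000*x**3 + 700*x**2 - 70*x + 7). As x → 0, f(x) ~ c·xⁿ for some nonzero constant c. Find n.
4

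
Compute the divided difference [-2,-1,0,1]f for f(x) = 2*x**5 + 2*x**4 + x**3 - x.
7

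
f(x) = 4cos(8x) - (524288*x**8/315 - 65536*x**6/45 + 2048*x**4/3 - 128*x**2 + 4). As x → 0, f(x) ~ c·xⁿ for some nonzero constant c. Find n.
10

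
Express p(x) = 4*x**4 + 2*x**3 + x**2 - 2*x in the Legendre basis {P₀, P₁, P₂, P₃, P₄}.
(17/15)P₀ + (-4/5)P₁ + (62/21)P₂ + (4/5)P₃ + (32/35)P₄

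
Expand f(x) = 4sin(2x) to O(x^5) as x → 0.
8*x - 16*x**3/3 + O(x**5)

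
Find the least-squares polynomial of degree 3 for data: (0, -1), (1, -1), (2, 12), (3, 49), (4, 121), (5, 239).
-1 + (-17/6)x + x² + (11/6)x³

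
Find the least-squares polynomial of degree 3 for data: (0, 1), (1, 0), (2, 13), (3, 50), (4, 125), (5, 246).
65/63 + (-796/189)x + (163/126)x² + (101/54)x³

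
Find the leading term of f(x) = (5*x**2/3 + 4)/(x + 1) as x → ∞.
5*x/3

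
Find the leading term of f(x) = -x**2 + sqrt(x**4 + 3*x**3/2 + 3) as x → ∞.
3*x/4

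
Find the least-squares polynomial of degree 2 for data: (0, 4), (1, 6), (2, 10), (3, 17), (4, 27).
144/35 + (19/70)x + (19/14)x²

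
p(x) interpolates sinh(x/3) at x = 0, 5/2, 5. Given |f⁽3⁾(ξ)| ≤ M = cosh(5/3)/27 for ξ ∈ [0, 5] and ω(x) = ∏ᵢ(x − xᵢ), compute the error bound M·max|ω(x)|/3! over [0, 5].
125*sqrt(3)*cosh(5/3)/5832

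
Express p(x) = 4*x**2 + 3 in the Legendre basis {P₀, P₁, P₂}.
(13/3)P₀ + (8/3)P₂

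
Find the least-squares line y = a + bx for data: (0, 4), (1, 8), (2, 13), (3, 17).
a = 39/10, b = 22/5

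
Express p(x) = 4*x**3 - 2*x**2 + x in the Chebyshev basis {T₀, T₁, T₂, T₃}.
-T₀ + (4)T₁ - T₂ + T₃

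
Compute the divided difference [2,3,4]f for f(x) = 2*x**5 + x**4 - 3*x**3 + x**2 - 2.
599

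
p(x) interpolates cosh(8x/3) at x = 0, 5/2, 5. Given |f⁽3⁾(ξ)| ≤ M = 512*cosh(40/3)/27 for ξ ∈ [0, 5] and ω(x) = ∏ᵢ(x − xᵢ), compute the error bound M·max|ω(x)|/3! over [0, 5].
8000*sqrt(3)*cosh(40/3)/729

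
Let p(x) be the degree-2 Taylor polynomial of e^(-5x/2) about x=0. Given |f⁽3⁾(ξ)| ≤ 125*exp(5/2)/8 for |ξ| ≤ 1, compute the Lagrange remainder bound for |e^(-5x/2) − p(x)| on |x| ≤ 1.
125*exp(5/2)/48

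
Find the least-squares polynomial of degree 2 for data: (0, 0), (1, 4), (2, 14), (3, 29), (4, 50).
-1/35 + (19/14)x + (39/14)x²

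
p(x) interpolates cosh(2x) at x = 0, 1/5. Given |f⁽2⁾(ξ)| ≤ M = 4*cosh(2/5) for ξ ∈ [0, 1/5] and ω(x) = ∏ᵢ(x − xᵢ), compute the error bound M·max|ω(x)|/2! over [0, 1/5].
cosh(2/5)/50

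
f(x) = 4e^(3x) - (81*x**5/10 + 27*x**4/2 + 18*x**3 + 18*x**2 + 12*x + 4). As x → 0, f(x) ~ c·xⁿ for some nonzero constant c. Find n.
6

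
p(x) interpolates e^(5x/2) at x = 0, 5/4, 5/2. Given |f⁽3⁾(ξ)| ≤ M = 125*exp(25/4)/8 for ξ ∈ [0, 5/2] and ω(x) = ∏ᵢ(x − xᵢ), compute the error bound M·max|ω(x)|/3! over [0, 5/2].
15625*sqrt(3)*exp(25/4)/13824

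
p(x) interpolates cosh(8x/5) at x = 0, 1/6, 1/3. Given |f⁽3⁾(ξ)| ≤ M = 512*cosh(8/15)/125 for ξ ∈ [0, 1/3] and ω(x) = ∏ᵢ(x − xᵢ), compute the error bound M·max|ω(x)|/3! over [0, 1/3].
64*sqrt(3)*cosh(8/15)/91125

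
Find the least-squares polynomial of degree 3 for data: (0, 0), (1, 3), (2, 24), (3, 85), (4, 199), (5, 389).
5/126 + (-641/756)x + (31/63)x² + (329/108)x³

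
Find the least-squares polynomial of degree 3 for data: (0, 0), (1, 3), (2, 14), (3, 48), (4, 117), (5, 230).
3/14 + (33/28)x + (-29/28)x² + (2)x³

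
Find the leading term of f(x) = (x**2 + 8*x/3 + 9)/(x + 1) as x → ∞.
x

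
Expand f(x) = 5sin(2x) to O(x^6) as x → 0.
10*x - 20*x**3/3 + 4*x**5/3 + O(x**6)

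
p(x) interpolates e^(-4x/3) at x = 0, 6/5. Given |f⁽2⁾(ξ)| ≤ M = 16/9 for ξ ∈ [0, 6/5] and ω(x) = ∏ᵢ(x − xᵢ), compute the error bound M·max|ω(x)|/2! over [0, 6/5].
8/25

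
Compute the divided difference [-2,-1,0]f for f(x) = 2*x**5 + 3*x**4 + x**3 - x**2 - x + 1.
-13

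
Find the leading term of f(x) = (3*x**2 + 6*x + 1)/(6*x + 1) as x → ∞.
x/2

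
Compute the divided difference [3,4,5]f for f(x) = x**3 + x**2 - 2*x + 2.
13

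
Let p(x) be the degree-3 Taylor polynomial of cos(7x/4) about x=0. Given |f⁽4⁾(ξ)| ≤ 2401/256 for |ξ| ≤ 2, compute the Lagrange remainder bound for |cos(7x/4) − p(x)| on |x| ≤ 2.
2401/384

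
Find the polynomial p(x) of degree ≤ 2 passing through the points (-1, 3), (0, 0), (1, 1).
2*x**2 - x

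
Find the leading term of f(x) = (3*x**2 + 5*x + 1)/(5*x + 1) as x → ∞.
3*x/5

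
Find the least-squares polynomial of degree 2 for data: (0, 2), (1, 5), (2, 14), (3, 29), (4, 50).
2 + (3)x²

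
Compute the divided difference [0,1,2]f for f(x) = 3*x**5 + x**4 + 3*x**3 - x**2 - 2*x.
60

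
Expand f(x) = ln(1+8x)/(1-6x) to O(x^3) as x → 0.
8*x + 16*x**2 + O(x**3)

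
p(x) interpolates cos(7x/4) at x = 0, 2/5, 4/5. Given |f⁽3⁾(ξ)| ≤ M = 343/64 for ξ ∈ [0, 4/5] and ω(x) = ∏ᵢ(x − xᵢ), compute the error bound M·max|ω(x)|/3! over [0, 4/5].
343*sqrt(3)/27000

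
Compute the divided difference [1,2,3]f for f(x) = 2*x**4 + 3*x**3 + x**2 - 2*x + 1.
69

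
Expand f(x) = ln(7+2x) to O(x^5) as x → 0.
log(7) + 2*x/7 - 2*x**2/49 + 8*x**3/1029 - 4*x**4/2401 + O(x**5)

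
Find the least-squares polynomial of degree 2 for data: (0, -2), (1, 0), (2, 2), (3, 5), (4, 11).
-12/7 + (37/70)x + (9/14)x²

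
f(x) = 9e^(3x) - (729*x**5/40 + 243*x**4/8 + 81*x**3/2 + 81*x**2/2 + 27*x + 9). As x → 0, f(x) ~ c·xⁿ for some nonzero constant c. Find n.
6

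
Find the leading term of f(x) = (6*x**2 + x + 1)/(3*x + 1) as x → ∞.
2*x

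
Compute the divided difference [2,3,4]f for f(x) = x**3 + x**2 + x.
10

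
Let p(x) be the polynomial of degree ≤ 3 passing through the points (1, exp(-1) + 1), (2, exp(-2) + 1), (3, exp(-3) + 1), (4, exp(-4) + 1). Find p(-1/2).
(-189*exp(2) - 35 + 135*e + 16*exp(4) + 105*exp(3))*exp(-4)/16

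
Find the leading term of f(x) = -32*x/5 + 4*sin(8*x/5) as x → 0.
-1024*x**3/375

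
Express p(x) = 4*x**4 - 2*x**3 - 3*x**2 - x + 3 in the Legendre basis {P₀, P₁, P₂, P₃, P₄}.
(14/5)P₀ + (-11/5)P₁ + (2/7)P₂ + (-4/5)P₃ + (32/35)P₄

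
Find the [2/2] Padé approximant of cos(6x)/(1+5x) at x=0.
(-180*x**2/7 + 15*x/7 + 1)/(3*x**2 + 50*x/7 + 1)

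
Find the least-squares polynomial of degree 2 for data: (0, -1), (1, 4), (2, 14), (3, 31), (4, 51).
-39/35 + (177/70)x + (37/14)x²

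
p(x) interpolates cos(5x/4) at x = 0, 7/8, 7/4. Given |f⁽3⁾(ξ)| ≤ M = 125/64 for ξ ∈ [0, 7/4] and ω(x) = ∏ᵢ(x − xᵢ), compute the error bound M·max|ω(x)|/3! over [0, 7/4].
42875*sqrt(3)/884736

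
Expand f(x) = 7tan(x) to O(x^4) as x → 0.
7*x + 7*x**3/3 + O(x**4)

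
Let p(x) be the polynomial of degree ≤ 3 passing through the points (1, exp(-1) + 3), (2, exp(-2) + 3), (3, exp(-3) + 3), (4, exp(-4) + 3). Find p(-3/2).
(-495*exp(2) - 105 + 385*e + 48*exp(4) + 231*exp(3))*exp(-4)/16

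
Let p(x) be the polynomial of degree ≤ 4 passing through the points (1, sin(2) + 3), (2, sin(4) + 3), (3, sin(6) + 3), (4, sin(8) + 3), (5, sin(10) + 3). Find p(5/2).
15*sin(4)/32 + 45*sin(6)/64 - 5*sin(8)/32 - 5*sin(2)/128 + 3*sin(10)/128 + 3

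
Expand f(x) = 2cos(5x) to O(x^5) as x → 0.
2 - 25*x**2 + 625*x**4/12 + O(x**5)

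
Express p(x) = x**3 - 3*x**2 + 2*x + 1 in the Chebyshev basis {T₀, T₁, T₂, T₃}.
(-1/2)T₀ + (11/4)T₁ + (-3/2)T₂ + (1/4)T₃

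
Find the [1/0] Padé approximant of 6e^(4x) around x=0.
24*x + 6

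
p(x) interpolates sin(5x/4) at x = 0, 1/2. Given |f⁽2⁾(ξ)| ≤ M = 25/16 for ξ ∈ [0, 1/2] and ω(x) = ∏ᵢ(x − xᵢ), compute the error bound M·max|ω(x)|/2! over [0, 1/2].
25/512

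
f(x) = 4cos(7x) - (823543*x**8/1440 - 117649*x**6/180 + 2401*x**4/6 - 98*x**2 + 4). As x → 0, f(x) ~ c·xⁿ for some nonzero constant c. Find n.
10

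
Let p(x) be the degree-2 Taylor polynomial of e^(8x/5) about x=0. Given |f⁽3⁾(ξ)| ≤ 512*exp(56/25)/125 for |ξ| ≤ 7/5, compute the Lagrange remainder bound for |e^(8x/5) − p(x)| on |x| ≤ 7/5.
87808*exp(56/25)/46875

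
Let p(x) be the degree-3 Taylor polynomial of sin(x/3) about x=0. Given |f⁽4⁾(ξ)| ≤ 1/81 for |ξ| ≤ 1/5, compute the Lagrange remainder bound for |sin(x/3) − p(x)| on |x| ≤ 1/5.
1/1215000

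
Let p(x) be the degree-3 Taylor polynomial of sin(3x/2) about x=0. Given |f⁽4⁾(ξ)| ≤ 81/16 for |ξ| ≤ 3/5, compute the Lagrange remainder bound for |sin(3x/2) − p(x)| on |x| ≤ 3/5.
2187/80000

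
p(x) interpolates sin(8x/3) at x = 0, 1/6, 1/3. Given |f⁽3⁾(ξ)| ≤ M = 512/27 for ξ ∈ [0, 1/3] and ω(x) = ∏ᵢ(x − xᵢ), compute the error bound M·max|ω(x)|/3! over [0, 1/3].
64*sqrt(3)/19683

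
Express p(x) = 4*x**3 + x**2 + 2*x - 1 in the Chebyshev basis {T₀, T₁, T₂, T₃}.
(-1/2)T₀ + (5)T₁ + (1/2)T₂ + T₃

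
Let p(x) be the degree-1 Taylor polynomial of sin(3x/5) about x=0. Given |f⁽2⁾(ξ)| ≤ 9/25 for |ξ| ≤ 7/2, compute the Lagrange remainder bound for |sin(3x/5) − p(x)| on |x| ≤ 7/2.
441/200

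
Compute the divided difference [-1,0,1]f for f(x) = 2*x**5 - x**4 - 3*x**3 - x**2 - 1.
-2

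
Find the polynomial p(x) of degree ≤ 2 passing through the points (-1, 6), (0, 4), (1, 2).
4 - 2*x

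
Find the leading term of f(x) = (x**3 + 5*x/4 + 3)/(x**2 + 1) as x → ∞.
x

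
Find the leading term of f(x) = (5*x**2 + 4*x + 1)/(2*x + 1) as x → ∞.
5*x/2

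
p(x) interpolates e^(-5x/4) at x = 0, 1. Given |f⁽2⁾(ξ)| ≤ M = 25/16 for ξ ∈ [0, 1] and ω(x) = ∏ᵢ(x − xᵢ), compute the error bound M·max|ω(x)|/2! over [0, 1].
25/128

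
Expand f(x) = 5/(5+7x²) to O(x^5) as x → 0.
1 - 7*x**2/5 + 49*x**4/25 + O(x**5)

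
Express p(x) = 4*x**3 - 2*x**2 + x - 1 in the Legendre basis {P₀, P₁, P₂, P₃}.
(-5/3)P₀ + (17/5)P₁ + (-4/3)P₂ + (8/5)P₃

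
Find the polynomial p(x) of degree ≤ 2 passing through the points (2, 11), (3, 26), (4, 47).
3*x**2 - 1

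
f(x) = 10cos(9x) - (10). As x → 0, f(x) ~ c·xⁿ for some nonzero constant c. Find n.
2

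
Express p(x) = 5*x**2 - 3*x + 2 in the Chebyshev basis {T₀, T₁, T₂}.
(9/2)T₀ + (-3)T₁ + (5/2)T₂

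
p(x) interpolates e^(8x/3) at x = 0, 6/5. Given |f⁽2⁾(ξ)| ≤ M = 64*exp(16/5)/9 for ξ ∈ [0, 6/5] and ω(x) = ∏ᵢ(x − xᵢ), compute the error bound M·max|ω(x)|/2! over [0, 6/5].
32*exp(16/5)/25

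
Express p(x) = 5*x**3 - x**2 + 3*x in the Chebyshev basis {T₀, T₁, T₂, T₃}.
(-1/2)T₀ + (27/4)T₁ + (-1/2)T₂ + (5/4)T₃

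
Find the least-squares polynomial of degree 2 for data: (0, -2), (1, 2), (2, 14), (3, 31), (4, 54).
-79/35 + (127/70)x + (43/14)x²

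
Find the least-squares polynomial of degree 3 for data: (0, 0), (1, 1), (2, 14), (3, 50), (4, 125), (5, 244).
19/126 + (-1453/756)x + (131/252)x² + (52/27)x³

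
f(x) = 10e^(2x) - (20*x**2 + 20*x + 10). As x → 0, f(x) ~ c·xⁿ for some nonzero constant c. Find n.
3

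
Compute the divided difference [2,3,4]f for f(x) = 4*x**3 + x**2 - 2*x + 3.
37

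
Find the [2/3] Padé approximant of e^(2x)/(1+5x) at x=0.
(106*x**2/305 + 309*x/305 + 1)/(1468*x**3/915 - 1407*x**2/305 + 1224*x/305 + 1)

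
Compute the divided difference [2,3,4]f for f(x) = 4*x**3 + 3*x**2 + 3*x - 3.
39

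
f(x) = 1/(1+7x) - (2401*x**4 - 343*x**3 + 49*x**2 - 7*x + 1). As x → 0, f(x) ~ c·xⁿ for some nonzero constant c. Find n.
5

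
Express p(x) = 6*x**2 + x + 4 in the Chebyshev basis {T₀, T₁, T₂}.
(7)T₀ + T₁ + (3)T₂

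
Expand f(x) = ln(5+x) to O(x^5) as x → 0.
log(5) + x/5 - x**2/50 + x**3/375 - x**4/2500 + O(x**5)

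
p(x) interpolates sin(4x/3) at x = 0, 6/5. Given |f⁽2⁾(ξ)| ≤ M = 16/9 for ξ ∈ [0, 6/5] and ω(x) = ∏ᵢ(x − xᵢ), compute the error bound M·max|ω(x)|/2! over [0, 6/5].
8/25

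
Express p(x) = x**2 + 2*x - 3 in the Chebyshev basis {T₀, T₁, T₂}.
(-5/2)T₀ + (2)T₁ + (1/2)T₂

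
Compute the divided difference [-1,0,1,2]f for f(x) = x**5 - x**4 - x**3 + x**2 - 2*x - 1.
2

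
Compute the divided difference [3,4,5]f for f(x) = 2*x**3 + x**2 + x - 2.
25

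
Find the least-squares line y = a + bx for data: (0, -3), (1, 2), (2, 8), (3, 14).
a = -33/10, b = 57/10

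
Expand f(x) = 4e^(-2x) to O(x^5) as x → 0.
4 - 8*x + 8*x**2 - 16*x**3/3 + 8*x**4/3 + O(x**5)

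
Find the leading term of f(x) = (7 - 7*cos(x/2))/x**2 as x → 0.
7/8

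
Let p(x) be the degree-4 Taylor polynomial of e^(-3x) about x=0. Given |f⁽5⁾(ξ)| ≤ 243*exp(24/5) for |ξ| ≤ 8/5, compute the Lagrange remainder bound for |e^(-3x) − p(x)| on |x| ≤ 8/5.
331776*exp(24/5)/15625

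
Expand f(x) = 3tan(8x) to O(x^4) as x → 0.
24*x + 512*x**3 + O(x**4)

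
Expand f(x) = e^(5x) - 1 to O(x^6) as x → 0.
5*x + 25*x**2/2 + 125*x**3/6 + 625*x**4/24 + 625*x**5/24 + O(x**6)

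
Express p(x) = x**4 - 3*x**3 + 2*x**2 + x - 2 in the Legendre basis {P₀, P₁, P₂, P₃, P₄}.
(-17/15)P₀ + (-4/5)P₁ + (40/21)P₂ + (-6/5)P₃ + (8/35)P₄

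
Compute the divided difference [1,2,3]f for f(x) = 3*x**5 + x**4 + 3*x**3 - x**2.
312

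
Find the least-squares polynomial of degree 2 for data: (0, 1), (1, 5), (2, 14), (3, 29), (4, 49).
36/35 + (8/7)x + (19/7)x²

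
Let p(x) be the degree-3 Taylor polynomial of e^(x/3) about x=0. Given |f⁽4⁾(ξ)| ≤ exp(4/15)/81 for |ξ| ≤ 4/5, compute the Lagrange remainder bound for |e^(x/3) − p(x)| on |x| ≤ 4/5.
32*exp(4/15)/151875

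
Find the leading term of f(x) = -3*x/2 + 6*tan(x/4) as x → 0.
x**3/32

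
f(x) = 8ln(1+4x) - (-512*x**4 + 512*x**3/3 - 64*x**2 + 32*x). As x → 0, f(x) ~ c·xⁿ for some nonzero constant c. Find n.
5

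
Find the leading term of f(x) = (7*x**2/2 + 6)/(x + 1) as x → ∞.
7*x/2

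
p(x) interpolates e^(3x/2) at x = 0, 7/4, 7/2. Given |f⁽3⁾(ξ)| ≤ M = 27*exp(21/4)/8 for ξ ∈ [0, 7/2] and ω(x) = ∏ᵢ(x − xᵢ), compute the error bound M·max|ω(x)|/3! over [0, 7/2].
343*sqrt(3)*exp(21/4)/512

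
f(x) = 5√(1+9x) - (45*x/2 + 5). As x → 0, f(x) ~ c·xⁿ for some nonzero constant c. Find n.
2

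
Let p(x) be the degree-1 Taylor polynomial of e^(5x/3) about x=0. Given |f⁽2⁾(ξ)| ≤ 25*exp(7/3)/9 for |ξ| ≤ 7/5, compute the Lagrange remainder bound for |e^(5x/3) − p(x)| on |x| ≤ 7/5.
49*exp(7/3)/18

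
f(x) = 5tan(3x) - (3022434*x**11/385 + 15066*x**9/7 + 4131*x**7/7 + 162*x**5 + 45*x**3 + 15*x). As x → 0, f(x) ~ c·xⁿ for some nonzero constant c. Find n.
13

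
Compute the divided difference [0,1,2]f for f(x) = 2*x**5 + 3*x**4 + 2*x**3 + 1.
57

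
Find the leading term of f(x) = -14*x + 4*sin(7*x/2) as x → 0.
-343*x**3/12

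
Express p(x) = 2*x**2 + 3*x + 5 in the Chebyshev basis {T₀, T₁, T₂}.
(6)T₀ + (3)T₁ + T₂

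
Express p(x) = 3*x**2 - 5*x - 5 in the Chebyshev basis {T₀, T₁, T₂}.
(-7/2)T₀ + (-5)T₁ + (3/2)T₂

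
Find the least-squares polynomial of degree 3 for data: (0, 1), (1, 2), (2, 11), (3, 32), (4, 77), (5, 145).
23/21 + (-137/126)x + (71/84)x² + (37/36)x³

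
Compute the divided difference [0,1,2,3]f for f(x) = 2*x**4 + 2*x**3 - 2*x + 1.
14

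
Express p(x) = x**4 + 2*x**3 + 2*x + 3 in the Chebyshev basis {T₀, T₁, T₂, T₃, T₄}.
(27/8)T₀ + (7/2)T₁ + (1/2)T₂ + (1/2)T₃ + (1/8)T₄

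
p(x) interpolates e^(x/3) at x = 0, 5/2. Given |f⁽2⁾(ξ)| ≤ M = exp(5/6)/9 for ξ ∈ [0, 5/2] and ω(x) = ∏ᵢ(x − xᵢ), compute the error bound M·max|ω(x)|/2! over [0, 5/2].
25*exp(5/6)/288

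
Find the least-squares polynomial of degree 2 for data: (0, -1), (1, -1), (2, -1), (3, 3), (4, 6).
-34/35 + (-37/35)x + (5/7)x²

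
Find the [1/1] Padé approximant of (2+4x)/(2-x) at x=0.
(2*x + 1)/(1 - x/2)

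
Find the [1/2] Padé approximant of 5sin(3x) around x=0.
15*x/(3*x**2/2 + 1)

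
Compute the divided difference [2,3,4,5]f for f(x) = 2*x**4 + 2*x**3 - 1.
30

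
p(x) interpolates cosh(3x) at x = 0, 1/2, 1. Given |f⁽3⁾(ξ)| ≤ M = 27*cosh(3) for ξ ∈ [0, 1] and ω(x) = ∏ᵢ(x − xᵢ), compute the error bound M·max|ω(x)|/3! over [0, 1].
sqrt(3)*cosh(3)/8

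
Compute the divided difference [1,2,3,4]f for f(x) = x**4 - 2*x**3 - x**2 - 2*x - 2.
8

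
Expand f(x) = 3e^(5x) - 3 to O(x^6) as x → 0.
15*x + 75*x**2/2 + 125*x**3/2 + 625*x**4/8 + 625*x**5/8 + O(x**6)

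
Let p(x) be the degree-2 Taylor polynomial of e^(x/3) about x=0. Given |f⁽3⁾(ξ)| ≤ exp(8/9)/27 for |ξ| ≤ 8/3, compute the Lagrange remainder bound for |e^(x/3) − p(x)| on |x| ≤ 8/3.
256*exp(8/9)/2187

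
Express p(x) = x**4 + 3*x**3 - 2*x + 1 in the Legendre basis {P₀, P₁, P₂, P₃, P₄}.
(6/5)P₀ + (-1/5)P₁ + (4/7)P₂ + (6/5)P₃ + (8/35)P₄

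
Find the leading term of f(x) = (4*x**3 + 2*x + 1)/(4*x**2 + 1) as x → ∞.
x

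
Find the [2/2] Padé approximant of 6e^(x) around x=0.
(x**2/2 + 3*x + 6)/(x**2/12 - x/2 + 1)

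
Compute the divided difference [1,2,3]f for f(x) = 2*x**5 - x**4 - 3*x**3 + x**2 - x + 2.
138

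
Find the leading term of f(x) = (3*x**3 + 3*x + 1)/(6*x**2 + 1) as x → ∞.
x/2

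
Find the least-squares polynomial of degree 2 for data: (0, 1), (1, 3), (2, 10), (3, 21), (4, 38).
37/35 + (-18/35)x + (17/7)x²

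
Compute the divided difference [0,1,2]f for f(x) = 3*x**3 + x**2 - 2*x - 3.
10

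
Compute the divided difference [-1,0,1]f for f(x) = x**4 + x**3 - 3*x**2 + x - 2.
-2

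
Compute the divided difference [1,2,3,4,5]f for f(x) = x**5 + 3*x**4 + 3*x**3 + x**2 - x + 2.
18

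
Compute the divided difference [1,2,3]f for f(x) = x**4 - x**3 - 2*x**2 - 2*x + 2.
17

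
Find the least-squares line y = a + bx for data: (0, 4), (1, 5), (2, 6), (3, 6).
a = 21/5, b = 7/10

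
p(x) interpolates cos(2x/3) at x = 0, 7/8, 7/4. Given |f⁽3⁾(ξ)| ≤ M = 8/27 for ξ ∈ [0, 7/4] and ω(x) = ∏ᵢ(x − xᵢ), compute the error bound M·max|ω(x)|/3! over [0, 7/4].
343*sqrt(3)/46656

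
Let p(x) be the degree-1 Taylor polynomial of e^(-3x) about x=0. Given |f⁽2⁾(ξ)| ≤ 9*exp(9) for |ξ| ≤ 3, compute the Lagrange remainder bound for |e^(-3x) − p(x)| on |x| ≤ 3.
81*exp(9)/2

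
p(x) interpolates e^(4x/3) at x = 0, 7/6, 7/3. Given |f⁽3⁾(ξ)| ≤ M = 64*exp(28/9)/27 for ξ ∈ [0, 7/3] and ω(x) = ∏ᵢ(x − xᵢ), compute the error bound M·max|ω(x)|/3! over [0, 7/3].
2744*sqrt(3)*exp(28/9)/19683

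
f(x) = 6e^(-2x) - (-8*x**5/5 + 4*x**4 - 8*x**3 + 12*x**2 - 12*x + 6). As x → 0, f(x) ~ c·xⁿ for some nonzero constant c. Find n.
6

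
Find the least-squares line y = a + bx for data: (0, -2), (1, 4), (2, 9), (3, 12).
a = -13/10, b = 47/10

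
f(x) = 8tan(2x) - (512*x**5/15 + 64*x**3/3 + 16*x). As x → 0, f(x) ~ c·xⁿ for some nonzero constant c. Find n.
7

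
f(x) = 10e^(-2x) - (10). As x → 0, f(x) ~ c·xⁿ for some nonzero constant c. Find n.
1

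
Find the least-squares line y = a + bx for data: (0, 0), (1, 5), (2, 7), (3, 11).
a = 1/2, b = 7/2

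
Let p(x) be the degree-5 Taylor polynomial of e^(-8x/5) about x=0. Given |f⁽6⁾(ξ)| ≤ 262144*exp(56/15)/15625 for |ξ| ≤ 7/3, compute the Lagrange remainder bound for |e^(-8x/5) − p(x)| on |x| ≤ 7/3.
1927561216*exp(56/15)/512578125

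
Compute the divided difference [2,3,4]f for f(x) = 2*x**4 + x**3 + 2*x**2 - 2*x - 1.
121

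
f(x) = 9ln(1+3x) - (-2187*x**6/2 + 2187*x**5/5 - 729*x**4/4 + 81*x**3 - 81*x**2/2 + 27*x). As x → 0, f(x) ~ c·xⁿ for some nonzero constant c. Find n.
7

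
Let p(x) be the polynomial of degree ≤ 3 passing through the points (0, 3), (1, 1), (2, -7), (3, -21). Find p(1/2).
11/4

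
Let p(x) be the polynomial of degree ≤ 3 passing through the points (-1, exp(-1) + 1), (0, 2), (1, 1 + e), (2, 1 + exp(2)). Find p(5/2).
(-5 + e*(-35*e + 37 + 35*exp(2)))*exp(-1)/16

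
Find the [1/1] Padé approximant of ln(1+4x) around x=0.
4*x/(2*x + 1)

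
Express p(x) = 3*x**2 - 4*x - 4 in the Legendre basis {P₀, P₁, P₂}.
(-3)P₀ + (-4)P₁ + (2)P₂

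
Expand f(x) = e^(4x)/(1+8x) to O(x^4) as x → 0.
1 - 4*x + 40*x**2 - 928*x**3/3 + O(x**4)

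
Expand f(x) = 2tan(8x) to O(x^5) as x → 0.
16*x + 1024*x**3/3 + O(x**5)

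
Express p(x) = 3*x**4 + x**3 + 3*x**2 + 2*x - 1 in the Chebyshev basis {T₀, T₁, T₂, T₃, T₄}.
(13/8)T₀ + (11/4)T₁ + (3)T₂ + (1/4)T₃ + (3/8)T₄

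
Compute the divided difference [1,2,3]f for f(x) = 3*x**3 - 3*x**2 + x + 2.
15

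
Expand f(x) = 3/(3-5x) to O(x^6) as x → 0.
1 + 5*x/3 + 25*x**2/9 + 125*x**3/27 + 625*x**4/81 + 3125*x**5/243 + O(x**6)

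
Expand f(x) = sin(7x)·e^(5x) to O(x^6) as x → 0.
7*x + 35*x**2 + 91*x**3/3 - 140*x**4 - 11767*x**5/30 + O(x**6)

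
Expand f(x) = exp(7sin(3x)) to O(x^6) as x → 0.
1 + 21*x + 441*x**2/2 + 1512*x**3 + 59535*x**4/8 + 135513*x**5/5 + O(x**6)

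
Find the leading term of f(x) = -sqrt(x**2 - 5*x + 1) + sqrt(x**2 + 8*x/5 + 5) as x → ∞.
33/10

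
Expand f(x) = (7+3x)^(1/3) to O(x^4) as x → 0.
7**(1/3) + 7**(1/3)*x/7 - 7**(1/3)*x**2/49 + 5*7**(1/3)*x**3/1029 + O(x**4)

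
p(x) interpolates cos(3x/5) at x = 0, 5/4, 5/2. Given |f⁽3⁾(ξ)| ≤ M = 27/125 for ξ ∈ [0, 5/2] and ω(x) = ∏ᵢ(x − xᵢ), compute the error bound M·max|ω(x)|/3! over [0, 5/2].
sqrt(3)/64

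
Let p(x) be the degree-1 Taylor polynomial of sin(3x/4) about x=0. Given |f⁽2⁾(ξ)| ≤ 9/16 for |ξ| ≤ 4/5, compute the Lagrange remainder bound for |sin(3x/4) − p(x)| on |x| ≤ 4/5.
9/50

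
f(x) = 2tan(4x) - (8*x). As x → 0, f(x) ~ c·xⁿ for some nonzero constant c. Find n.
3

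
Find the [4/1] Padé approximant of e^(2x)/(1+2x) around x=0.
(106*x**4/135 + 56*x**3/45 + 2*x**2 + 88*x/45 + 1)/(88*x/45 + 1)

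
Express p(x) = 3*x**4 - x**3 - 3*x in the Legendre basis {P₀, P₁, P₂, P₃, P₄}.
(3/5)P₀ + (-18/5)P₁ + (12/7)P₂ + (-2/5)P₃ + (24/35)P₄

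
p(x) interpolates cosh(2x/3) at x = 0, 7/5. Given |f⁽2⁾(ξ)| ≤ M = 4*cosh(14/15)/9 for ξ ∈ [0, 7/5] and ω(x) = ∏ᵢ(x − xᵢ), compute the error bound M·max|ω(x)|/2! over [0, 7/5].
49*cosh(14/15)/450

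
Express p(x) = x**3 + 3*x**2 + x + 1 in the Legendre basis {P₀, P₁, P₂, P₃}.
(2)P₀ + (8/5)P₁ + (2)P₂ + (2/5)P₃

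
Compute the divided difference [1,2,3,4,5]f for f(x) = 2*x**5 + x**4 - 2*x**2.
31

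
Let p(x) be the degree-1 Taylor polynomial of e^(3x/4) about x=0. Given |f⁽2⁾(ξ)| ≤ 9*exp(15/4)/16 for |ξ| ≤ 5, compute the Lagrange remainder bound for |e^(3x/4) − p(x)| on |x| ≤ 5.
225*exp(15/4)/32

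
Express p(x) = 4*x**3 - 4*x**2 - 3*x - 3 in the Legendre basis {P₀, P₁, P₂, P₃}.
(-13/3)P₀ + (-3/5)P₁ + (-8/3)P₂ + (8/5)P₃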